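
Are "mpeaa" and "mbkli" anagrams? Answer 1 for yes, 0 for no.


Strings: "mpeaa", "mbkli"
Sorted first:  aaemp
Sorted second: biklm
Differ at position 0: 'a' vs 'b' => not anagrams

0


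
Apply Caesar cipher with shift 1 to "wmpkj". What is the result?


Caesar cipher: shift "wmpkj" by 1
  'w' (pos 22) + 1 = pos 23 = 'x'
  'm' (pos 12) + 1 = pos 13 = 'n'
  'p' (pos 15) + 1 = pos 16 = 'q'
  'k' (pos 10) + 1 = pos 11 = 'l'
  'j' (pos 9) + 1 = pos 10 = 'k'
Result: xnqlk

xnqlk


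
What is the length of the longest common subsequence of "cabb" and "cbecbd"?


LCS of "cabb" and "cbecbd"
DP table:
           c    b    e    c    b    d
      0    0    0    0    0    0    0
  c   0    1    1    1    1    1    1
  a   0    1    1    1    1    1    1
  b   0    1    2    2    2    2    2
  b   0    1    2    2    2    3    3
LCS length = dp[4][6] = 3

3


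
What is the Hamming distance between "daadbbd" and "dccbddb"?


Comparing "daadbbd" and "dccbddb" position by position:
  Position 0: 'd' vs 'd' => same
  Position 1: 'a' vs 'c' => differ
  Position 2: 'a' vs 'c' => differ
  Position 3: 'd' vs 'b' => differ
  Position 4: 'b' vs 'd' => differ
  Position 5: 'b' vs 'd' => differ
  Position 6: 'd' vs 'b' => differ
Total differences (Hamming distance): 6

6


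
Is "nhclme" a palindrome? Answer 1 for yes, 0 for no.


Input: nhclme
Reversed: emlchn
  Compare pos 0 ('n') with pos 5 ('e'): MISMATCH
  Compare pos 1 ('h') with pos 4 ('m'): MISMATCH
  Compare pos 2 ('c') with pos 3 ('l'): MISMATCH
Result: not a palindrome

0


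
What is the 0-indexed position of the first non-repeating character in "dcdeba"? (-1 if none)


Input: dcdeba
Character frequencies:
  'a': 1
  'b': 1
  'c': 1
  'd': 2
  'e': 1
Scanning left to right for freq == 1:
  Position 0 ('d'): freq=2, skip
  Position 1 ('c'): unique! => answer = 1

1


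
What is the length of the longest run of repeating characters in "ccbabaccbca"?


Input: "ccbabaccbca"
Scanning for longest run:
  Position 1 ('c'): continues run of 'c', length=2
  Position 2 ('b'): new char, reset run to 1
  Position 3 ('a'): new char, reset run to 1
  Position 4 ('b'): new char, reset run to 1
  Position 5 ('a'): new char, reset run to 1
  Position 6 ('c'): new char, reset run to 1
  Position 7 ('c'): continues run of 'c', length=2
  Position 8 ('b'): new char, reset run to 1
  Position 9 ('c'): new char, reset run to 1
  Position 10 ('a'): new char, reset run to 1
Longest run: 'c' with length 2

2


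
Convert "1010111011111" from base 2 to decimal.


Input: "1010111011111" in base 2
Positional expansion:
  Digit '1' (value 1) x 2^12 = 4096
  Digit '0' (value 0) x 2^11 = 0
  Digit '1' (value 1) x 2^10 = 1024
  Digit '0' (value 0) x 2^9 = 0
  Digit '1' (value 1) x 2^8 = 256
  Digit '1' (value 1) x 2^7 = 128
  Digit '1' (value 1) x 2^6 = 64
  Digit '0' (value 0) x 2^5 = 0
  Digit '1' (value 1) x 2^4 = 16
  Digit '1' (value 1) x 2^3 = 8
  Digit '1' (value 1) x 2^2 = 4
  Digit '1' (value 1) x 2^1 = 2
  Digit '1' (value 1) x 2^0 = 1
Sum = 5599

5599


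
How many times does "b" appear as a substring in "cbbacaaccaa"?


Searching for "b" in "cbbacaaccaa"
Scanning each position:
  Position 0: "c" => no
  Position 1: "b" => MATCH
  Position 2: "b" => MATCH
  Position 3: "a" => no
  Position 4: "c" => no
  Position 5: "a" => no
  Position 6: "a" => no
  Position 7: "c" => no
  Position 8: "c" => no
  Position 9: "a" => no
  Position 10: "a" => no
Total occurrences: 2

2


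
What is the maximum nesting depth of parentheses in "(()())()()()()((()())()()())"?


Input: "(()())()()()()((()())()()())"
Tracking depth:
  Position 0 '(': depth becomes 1
  Position 1 '(': depth becomes 2
  Position 2 ')': depth becomes 1
  Position 3 '(': depth becomes 2
  Position 4 ')': depth becomes 1
  Position 5 ')': depth becomes 0
  Position 6 '(': depth becomes 1
  Position 7 ')': depth becomes 0
  Position 8 '(': depth becomes 1
  Position 9 ')': depth becomes 0
  Position 10 '(': depth becomes 1
  Position 11 ')': depth becomes 0
  Position 12 '(': depth becomes 1
  Position 13 ')': depth becomes 0
  Position 14 '(': depth becomes 1
  Position 15 '(': depth becomes 2
  Position 16 '(': depth becomes 3
  Position 17 ')': depth becomes 2
  Position 18 '(': depth becomes 3
  Position 19 ')': depth becomes 2
  Position 20 ')': depth becomes 1
  Position 21 '(': depth becomes 2
  Position 22 ')': depth becomes 1
  Position 23 '(': depth becomes 2
  Position 24 ')': depth becomes 1
  Position 25 '(': depth becomes 2
  Position 26 ')': depth becomes 1
  Position 27 ')': depth becomes 0
Maximum depth reached: 3

3


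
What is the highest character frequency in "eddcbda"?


Input: eddcbda
Character counts:
  'a': 1
  'b': 1
  'c': 1
  'd': 3
  'e': 1
Maximum frequency: 3

3


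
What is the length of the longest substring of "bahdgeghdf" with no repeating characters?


Input: "bahdgeghdf"
Sliding window (track last position of each char):
  Position 0 ('b'): window [0,0] length 1 -- new best
  Position 1 ('a'): window [0,1] length 2 -- new best
  Position 2 ('h'): window [0,2] length 3 -- new best
  Position 3 ('d'): window [0,3] length 4 -- new best
  Position 4 ('g'): window [0,4] length 5 -- new best
  Position 5 ('e'): window [0,5] length 6 -- new best
  Position 6 ('g'): repeat (last at 4), move window start to 5
  Position 6 ('g'): window [5,6] length 2
  Position 7 ('h'): window [5,7] length 3
  Position 8 ('d'): window [5,8] length 4
  Position 9 ('f'): window [5,9] length 5
Longest substring with no repeats: "bahdge" with length 6

6


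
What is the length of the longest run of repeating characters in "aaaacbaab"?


Input: "aaaacbaab"
Scanning for longest run:
  Position 1 ('a'): continues run of 'a', length=2
  Position 2 ('a'): continues run of 'a', length=3
  Position 3 ('a'): continues run of 'a', length=4
  Position 4 ('c'): new char, reset run to 1
  Position 5 ('b'): new char, reset run to 1
  Position 6 ('a'): new char, reset run to 1
  Position 7 ('a'): continues run of 'a', length=2
  Position 8 ('b'): new char, reset run to 1
Longest run: 'a' with length 4

4


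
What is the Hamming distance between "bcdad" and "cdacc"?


Comparing "bcdad" and "cdacc" position by position:
  Position 0: 'b' vs 'c' => differ
  Position 1: 'c' vs 'd' => differ
  Position 2: 'd' vs 'a' => differ
  Position 3: 'a' vs 'c' => differ
  Position 4: 'd' vs 'c' => differ
Total differences (Hamming distance): 5

5


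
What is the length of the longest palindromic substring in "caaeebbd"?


Input: "caaeebbd"
Checking substrings for palindromes:
  [1:3] "aa" (len 2) => palindrome
  [3:5] "ee" (len 2) => palindrome
  [5:7] "bb" (len 2) => palindrome
Longest palindromic substring: "aa" with length 2

2


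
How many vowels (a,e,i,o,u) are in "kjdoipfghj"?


Input: kjdoipfghj
Checking each character:
  'k' at position 0: consonant
  'j' at position 1: consonant
  'd' at position 2: consonant
  'o' at position 3: vowel (running total: 1)
  'i' at position 4: vowel (running total: 2)
  'p' at position 5: consonant
  'f' at position 6: consonant
  'g' at position 7: consonant
  'h' at position 8: consonant
  'j' at position 9: consonant
Total vowels: 2

2


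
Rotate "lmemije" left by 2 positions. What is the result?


Input: "lmemije", rotate left by 2
First 2 characters: "lm"
Remaining characters: "emije"
Concatenate remaining + first: "emije" + "lm" = "emijelm"

emijelm


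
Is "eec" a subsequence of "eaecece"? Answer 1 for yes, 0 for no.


Check if "eec" is a subsequence of "eaecece"
Greedy scan:
  Position 0 ('e'): matches sub[0] = 'e'
  Position 1 ('a'): no match needed
  Position 2 ('e'): matches sub[1] = 'e'
  Position 3 ('c'): matches sub[2] = 'c'
  Position 4 ('e'): no match needed
  Position 5 ('c'): no match needed
  Position 6 ('e'): no match needed
All 3 characters matched => is a subsequence

1


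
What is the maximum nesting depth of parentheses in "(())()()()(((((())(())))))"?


Input: "(())()()()(((((())(())))))"
Tracking depth:
  Position 0 '(': depth becomes 1
  Position 1 '(': depth becomes 2
  Position 2 ')': depth becomes 1
  Position 3 ')': depth becomes 0
  Position 4 '(': depth becomes 1
  Position 5 ')': depth becomes 0
  Position 6 '(': depth becomes 1
  Position 7 ')': depth becomes 0
  Position 8 '(': depth becomes 1
  Position 9 ')': depth becomes 0
  Position 10 '(': depth becomes 1
  Position 11 '(': depth becomes 2
  Position 12 '(': depth becomes 3
  Position 13 '(': depth becomes 4
  Position 14 '(': depth becomes 5
  Position 15 '(': depth becomes 6
  Position 16 ')': depth becomes 5
  Position 17 ')': depth becomes 4
  Position 18 '(': depth becomes 5
  Position 19 '(': depth becomes 6
  Position 20 ')': depth becomes 5
  Position 21 ')': depth becomes 4
  Position 22 ')': depth becomes 3
  Position 23 ')': depth becomes 2
  Position 24 ')': depth becomes 1
  Position 25 ')': depth becomes 0
Maximum depth reached: 6

6


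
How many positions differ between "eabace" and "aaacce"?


Comparing "eabace" and "aaacce" position by position:
  Position 0: 'e' vs 'a' => DIFFER
  Position 1: 'a' vs 'a' => same
  Position 2: 'b' vs 'a' => DIFFER
  Position 3: 'a' vs 'c' => DIFFER
  Position 4: 'c' vs 'c' => same
  Position 5: 'e' vs 'e' => same
Positions that differ: 3

3


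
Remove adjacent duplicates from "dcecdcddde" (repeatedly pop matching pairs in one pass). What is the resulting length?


Input: dcecdcddde
Stack-based adjacent duplicate removal:
  Read 'd': push. Stack: d
  Read 'c': push. Stack: dc
  Read 'e': push. Stack: dce
  Read 'c': push. Stack: dcec
  Read 'd': push. Stack: dcecd
  Read 'c': push. Stack: dcecdc
  Read 'd': push. Stack: dcecdcd
  Read 'd': matches stack top 'd' => pop. Stack: dcecdc
  Read 'd': push. Stack: dcecdcd
  Read 'e': push. Stack: dcecdcde
Final stack: "dcecdcde" (length 8)

8


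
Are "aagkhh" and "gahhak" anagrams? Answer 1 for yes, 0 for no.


Strings: "aagkhh", "gahhak"
Sorted first:  aaghhk
Sorted second: aaghhk
Sorted forms match => anagrams

1


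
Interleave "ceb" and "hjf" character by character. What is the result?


Interleaving "ceb" and "hjf":
  Position 0: 'c' from first, 'h' from second => "ch"
  Position 1: 'e' from first, 'j' from second => "ej"
  Position 2: 'b' from first, 'f' from second => "bf"
Result: chejbf

chejbf


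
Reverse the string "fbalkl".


Input: fbalkl
Reading characters right to left:
  Position 5: 'l'
  Position 4: 'k'
  Position 3: 'l'
  Position 2: 'a'
  Position 1: 'b'
  Position 0: 'f'
Reversed: lklabf

lklabf


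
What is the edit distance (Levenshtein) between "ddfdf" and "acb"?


Computing edit distance: "ddfdf" -> "acb"
DP table:
           a    c    b
      0    1    2    3
  d   1    1    2    3
  d   2    2    2    3
  f   3    3    3    3
  d   4    4    4    4
  f   5    5    5    5
Edit distance = dp[5][3] = 5

5


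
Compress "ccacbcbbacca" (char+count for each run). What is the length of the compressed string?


Input: ccacbcbbacca
Runs:
  'c' x 2 => "c2"
  'a' x 1 => "a1"
  'c' x 1 => "c1"
  'b' x 1 => "b1"
  'c' x 1 => "c1"
  'b' x 2 => "b2"
  'a' x 1 => "a1"
  'c' x 2 => "c2"
  'a' x 1 => "a1"
Compressed: "c2a1c1b1c1b2a1c2a1"
Compressed length: 18

18


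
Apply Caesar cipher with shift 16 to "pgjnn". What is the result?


Caesar cipher: shift "pgjnn" by 16
  'p' (pos 15) + 16 = pos 5 = 'f'
  'g' (pos 6) + 16 = pos 22 = 'w'
  'j' (pos 9) + 16 = pos 25 = 'z'
  'n' (pos 13) + 16 = pos 3 = 'd'
  'n' (pos 13) + 16 = pos 3 = 'd'
Result: fwzdd

fwzdd


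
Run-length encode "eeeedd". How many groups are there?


Input: eeeedd
Scanning for consecutive runs:
  Group 1: 'e' x 4 (positions 0-3)
  Group 2: 'd' x 2 (positions 4-5)
Total groups: 2

2


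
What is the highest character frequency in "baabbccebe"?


Input: baabbccebe
Character counts:
  'a': 2
  'b': 4
  'c': 2
  'e': 2
Maximum frequency: 4

4


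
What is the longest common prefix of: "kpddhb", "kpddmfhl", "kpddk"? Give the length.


Words: kpddhb, kpddmfhl, kpddk
  Position 0: all 'k' => match
  Position 1: all 'p' => match
  Position 2: all 'd' => match
  Position 3: all 'd' => match
  Position 4: ('h', 'm', 'k') => mismatch, stop
LCP = "kpdd" (length 4)

4


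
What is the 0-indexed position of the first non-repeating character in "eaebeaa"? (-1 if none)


Input: eaebeaa
Character frequencies:
  'a': 3
  'b': 1
  'e': 3
Scanning left to right for freq == 1:
  Position 0 ('e'): freq=3, skip
  Position 1 ('a'): freq=3, skip
  Position 2 ('e'): freq=3, skip
  Position 3 ('b'): unique! => answer = 3

3


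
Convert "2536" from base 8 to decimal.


Input: "2536" in base 8
Positional expansion:
  Digit '2' (value 2) x 8^3 = 1024
  Digit '5' (value 5) x 8^2 = 320
  Digit '3' (value 3) x 8^1 = 24
  Digit '6' (value 6) x 8^0 = 6
Sum = 1374

1374


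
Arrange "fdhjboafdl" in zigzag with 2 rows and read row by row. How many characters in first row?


Zigzag "fdhjboafdl" into 2 rows:
Placing characters:
  'f' => row 0
  'd' => row 1
  'h' => row 0
  'j' => row 1
  'b' => row 0
  'o' => row 1
  'a' => row 0
  'f' => row 1
  'd' => row 0
  'l' => row 1
Rows:
  Row 0: "fhbad"
  Row 1: "djofl"
First row length: 5

5


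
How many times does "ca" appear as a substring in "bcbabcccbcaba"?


Searching for "ca" in "bcbabcccbcaba"
Scanning each position:
  Position 0: "bc" => no
  Position 1: "cb" => no
  Position 2: "ba" => no
  Position 3: "ab" => no
  Position 4: "bc" => no
  Position 5: "cc" => no
  Position 6: "cc" => no
  Position 7: "cb" => no
  Position 8: "bc" => no
  Position 9: "ca" => MATCH
  Position 10: "ab" => no
  Position 11: "ba" => no
Total occurrences: 1

1


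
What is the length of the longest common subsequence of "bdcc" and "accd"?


LCS of "bdcc" and "accd"
DP table:
           a    c    c    d
      0    0    0    0    0
  b   0    0    0    0    0
  d   0    0    0    0    1
  c   0    0    1    1    1
  c   0    0    1    2    2
LCS length = dp[4][4] = 2

2


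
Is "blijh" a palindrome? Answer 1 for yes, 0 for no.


Input: blijh
Reversed: hjilb
  Compare pos 0 ('b') with pos 4 ('h'): MISMATCH
  Compare pos 1 ('l') with pos 3 ('j'): MISMATCH
Result: not a palindrome

0


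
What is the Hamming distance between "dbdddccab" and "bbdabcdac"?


Comparing "dbdddccab" and "bbdabcdac" position by position:
  Position 0: 'd' vs 'b' => differ
  Position 1: 'b' vs 'b' => same
  Position 2: 'd' vs 'd' => same
  Position 3: 'd' vs 'a' => differ
  Position 4: 'd' vs 'b' => differ
  Position 5: 'c' vs 'c' => same
  Position 6: 'c' vs 'd' => differ
  Position 7: 'a' vs 'a' => same
  Position 8: 'b' vs 'c' => differ
Total differences (Hamming distance): 5

5


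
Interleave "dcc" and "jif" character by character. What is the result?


Interleaving "dcc" and "jif":
  Position 0: 'd' from first, 'j' from second => "dj"
  Position 1: 'c' from first, 'i' from second => "ci"
  Position 2: 'c' from first, 'f' from second => "cf"
Result: djcicf

djcicf


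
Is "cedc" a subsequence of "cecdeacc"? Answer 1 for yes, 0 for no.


Check if "cedc" is a subsequence of "cecdeacc"
Greedy scan:
  Position 0 ('c'): matches sub[0] = 'c'
  Position 1 ('e'): matches sub[1] = 'e'
  Position 2 ('c'): no match needed
  Position 3 ('d'): matches sub[2] = 'd'
  Position 4 ('e'): no match needed
  Position 5 ('a'): no match needed
  Position 6 ('c'): matches sub[3] = 'c'
  Position 7 ('c'): no match needed
All 4 characters matched => is a subsequence

1


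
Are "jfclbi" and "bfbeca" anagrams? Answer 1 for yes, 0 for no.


Strings: "jfclbi", "bfbeca"
Sorted first:  bcfijl
Sorted second: abbcef
Differ at position 0: 'b' vs 'a' => not anagrams

0


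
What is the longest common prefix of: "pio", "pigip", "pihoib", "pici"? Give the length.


Words: pio, pigip, pihoib, pici
  Position 0: all 'p' => match
  Position 1: all 'i' => match
  Position 2: ('o', 'g', 'h', 'c') => mismatch, stop
LCP = "pi" (length 2)

2


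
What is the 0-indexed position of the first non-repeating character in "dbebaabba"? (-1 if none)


Input: dbebaabba
Character frequencies:
  'a': 3
  'b': 4
  'd': 1
  'e': 1
Scanning left to right for freq == 1:
  Position 0 ('d'): unique! => answer = 0

0


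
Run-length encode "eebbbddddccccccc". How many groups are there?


Input: eebbbddddccccccc
Scanning for consecutive runs:
  Group 1: 'e' x 2 (positions 0-1)
  Group 2: 'b' x 3 (positions 2-4)
  Group 3: 'd' x 4 (positions 5-8)
  Group 4: 'c' x 7 (positions 9-15)
Total groups: 4

4


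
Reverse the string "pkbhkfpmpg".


Input: pkbhkfpmpg
Reading characters right to left:
  Position 9: 'g'
  Position 8: 'p'
  Position 7: 'm'
  Position 6: 'p'
  Position 5: 'f'
  Position 4: 'k'
  Position 3: 'h'
  Position 2: 'b'
  Position 1: 'k'
  Position 0: 'p'
Reversed: gpmpfkhbkp

gpmpfkhbkp


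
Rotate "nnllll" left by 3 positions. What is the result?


Input: "nnllll", rotate left by 3
First 3 characters: "nnl"
Remaining characters: "lll"
Concatenate remaining + first: "lll" + "nnl" = "lllnnl"

lllnnl


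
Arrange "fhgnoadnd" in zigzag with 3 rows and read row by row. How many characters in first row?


Zigzag "fhgnoadnd" into 3 rows:
Placing characters:
  'f' => row 0
  'h' => row 1
  'g' => row 2
  'n' => row 1
  'o' => row 0
  'a' => row 1
  'd' => row 2
  'n' => row 1
  'd' => row 0
Rows:
  Row 0: "fod"
  Row 1: "hnan"
  Row 2: "gd"
First row length: 3

3


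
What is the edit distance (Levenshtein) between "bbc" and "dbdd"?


Computing edit distance: "bbc" -> "dbdd"
DP table:
           d    b    d    d
      0    1    2    3    4
  b   1    1    1    2    3
  b   2    2    1    2    3
  c   3    3    2    2    3
Edit distance = dp[3][4] = 3

3


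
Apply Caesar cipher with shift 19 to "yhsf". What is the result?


Caesar cipher: shift "yhsf" by 19
  'y' (pos 24) + 19 = pos 17 = 'r'
  'h' (pos 7) + 19 = pos 0 = 'a'
  's' (pos 18) + 19 = pos 11 = 'l'
  'f' (pos 5) + 19 = pos 24 = 'y'
Result: raly

raly


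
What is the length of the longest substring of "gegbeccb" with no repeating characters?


Input: "gegbeccb"
Sliding window (track last position of each char):
  Position 0 ('g'): window [0,0] length 1 -- new best
  Position 1 ('e'): window [0,1] length 2 -- new best
  Position 2 ('g'): repeat (last at 0), move window start to 1
  Position 2 ('g'): window [1,2] length 2
  Position 3 ('b'): window [1,3] length 3 -- new best
  Position 4 ('e'): repeat (last at 1), move window start to 2
  Position 4 ('e'): window [2,4] length 3
  Position 5 ('c'): window [2,5] length 4 -- new best
  Position 6 ('c'): repeat (last at 5), move window start to 6
  Position 6 ('c'): window [6,6] length 1
  Position 7 ('b'): window [6,7] length 2
Longest substring with no repeats: "gbec" with length 4

4


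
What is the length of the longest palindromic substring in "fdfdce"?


Input: "fdfdce"
Checking substrings for palindromes:
  [0:3] "fdf" (len 3) => palindrome
  [1:4] "dfd" (len 3) => palindrome
Longest palindromic substring: "fdf" with length 3

3


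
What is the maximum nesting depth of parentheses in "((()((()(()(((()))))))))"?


Input: "((()((()(()(((()))))))))"
Tracking depth:
  Position 0 '(': depth becomes 1
  Position 1 '(': depth becomes 2
  Position 2 '(': depth becomes 3
  Position 3 ')': depth becomes 2
  Position 4 '(': depth becomes 3
  Position 5 '(': depth becomes 4
  Position 6 '(': depth becomes 5
  Position 7 ')': depth becomes 4
  Position 8 '(': depth becomes 5
  Position 9 '(': depth becomes 6
  Position 10 ')': depth becomes 5
  Position 11 '(': depth becomes 6
  Position 12 '(': depth becomes 7
  Position 13 '(': depth becomes 8
  Position 14 '(': depth becomes 9
  Position 15 ')': depth becomes 8
  Position 16 ')': depth becomes 7
  Position 17 ')': depth becomes 6
  Position 18 ')': depth becomes 5
  Position 19 ')': depth becomes 4
  Position 20 ')': depth becomes 3
  Position 21 ')': depth becomes 2
  Position 22 ')': depth becomes 1
  Position 23 ')': depth becomes 0
Maximum depth reached: 9

9


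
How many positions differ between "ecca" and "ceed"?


Comparing "ecca" and "ceed" position by position:
  Position 0: 'e' vs 'c' => DIFFER
  Position 1: 'c' vs 'e' => DIFFER
  Position 2: 'c' vs 'e' => DIFFER
  Position 3: 'a' vs 'd' => DIFFER
Positions that differ: 4

4


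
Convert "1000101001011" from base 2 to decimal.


Input: "1000101001011" in base 2
Positional expansion:
  Digit '1' (value 1) x 2^12 = 4096
  Digit '0' (value 0) x 2^11 = 0
  Digit '0' (value 0) x 2^10 = 0
  Digit '0' (value 0) x 2^9 = 0
  Digit '1' (value 1) x 2^8 = 256
  Digit '0' (value 0) x 2^7 = 0
  Digit '1' (value 1) x 2^6 = 64
  Digit '0' (value 0) x 2^5 = 0
  Digit '0' (value 0) x 2^4 = 0
  Digit '1' (value 1) x 2^3 = 8
  Digit '0' (value 0) x 2^2 = 0
  Digit '1' (value 1) x 2^1 = 2
  Digit '1' (value 1) x 2^0 = 1
Sum = 4427

4427


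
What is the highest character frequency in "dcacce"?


Input: dcacce
Character counts:
  'a': 1
  'c': 3
  'd': 1
  'e': 1
Maximum frequency: 3

3


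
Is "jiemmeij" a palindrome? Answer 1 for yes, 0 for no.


Input: jiemmeij
Reversed: jiemmeij
  Compare pos 0 ('j') with pos 7 ('j'): match
  Compare pos 1 ('i') with pos 6 ('i'): match
  Compare pos 2 ('e') with pos 5 ('e'): match
  Compare pos 3 ('m') with pos 4 ('m'): match
Result: palindrome

1


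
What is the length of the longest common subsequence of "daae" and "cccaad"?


LCS of "daae" and "cccaad"
DP table:
           c    c    c    a    a    d
      0    0    0    0    0    0    0
  d   0    0    0    0    0    0    1
  a   0    0    0    0    1    1    1
  a   0    0    0    0    1    2    2
  e   0    0    0    0    1    2    2
LCS length = dp[4][6] = 2

2


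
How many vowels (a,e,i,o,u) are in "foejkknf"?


Input: foejkknf
Checking each character:
  'f' at position 0: consonant
  'o' at position 1: vowel (running total: 1)
  'e' at position 2: vowel (running total: 2)
  'j' at position 3: consonant
  'k' at position 4: consonant
  'k' at position 5: consonant
  'n' at position 6: consonant
  'f' at position 7: consonant
Total vowels: 2

2


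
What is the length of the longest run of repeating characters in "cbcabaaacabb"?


Input: "cbcabaaacabb"
Scanning for longest run:
  Position 1 ('b'): new char, reset run to 1
  Position 2 ('c'): new char, reset run to 1
  Position 3 ('a'): new char, reset run to 1
  Position 4 ('b'): new char, reset run to 1
  Position 5 ('a'): new char, reset run to 1
  Position 6 ('a'): continues run of 'a', length=2
  Position 7 ('a'): continues run of 'a', length=3
  Position 8 ('c'): new char, reset run to 1
  Position 9 ('a'): new char, reset run to 1
  Position 10 ('b'): new char, reset run to 1
  Position 11 ('b'): continues run of 'b', length=2
Longest run: 'a' with length 3

3


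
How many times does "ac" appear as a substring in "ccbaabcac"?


Searching for "ac" in "ccbaabcac"
Scanning each position:
  Position 0: "cc" => no
  Position 1: "cb" => no
  Position 2: "ba" => no
  Position 3: "aa" => no
  Position 4: "ab" => no
  Position 5: "bc" => no
  Position 6: "ca" => no
  Position 7: "ac" => MATCH
Total occurrences: 1

1


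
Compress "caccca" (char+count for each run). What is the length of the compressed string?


Input: caccca
Runs:
  'c' x 1 => "c1"
  'a' x 1 => "a1"
  'c' x 3 => "c3"
  'a' x 1 => "a1"
Compressed: "c1a1c3a1"
Compressed length: 8

8


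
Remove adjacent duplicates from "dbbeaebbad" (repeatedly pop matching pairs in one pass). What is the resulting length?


Input: dbbeaebbad
Stack-based adjacent duplicate removal:
  Read 'd': push. Stack: d
  Read 'b': push. Stack: db
  Read 'b': matches stack top 'b' => pop. Stack: d
  Read 'e': push. Stack: de
  Read 'a': push. Stack: dea
  Read 'e': push. Stack: deae
  Read 'b': push. Stack: deaeb
  Read 'b': matches stack top 'b' => pop. Stack: deae
  Read 'a': push. Stack: deaea
  Read 'd': push. Stack: deaead
Final stack: "deaead" (length 6)

6


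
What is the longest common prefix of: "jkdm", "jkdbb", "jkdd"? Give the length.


Words: jkdm, jkdbb, jkdd
  Position 0: all 'j' => match
  Position 1: all 'k' => match
  Position 2: all 'd' => match
  Position 3: ('m', 'b', 'd') => mismatch, stop
LCP = "jkd" (length 3)

3


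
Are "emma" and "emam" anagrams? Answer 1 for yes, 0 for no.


Strings: "emma", "emam"
Sorted first:  aemm
Sorted second: aemm
Sorted forms match => anagrams

1


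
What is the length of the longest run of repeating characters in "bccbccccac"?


Input: "bccbccccac"
Scanning for longest run:
  Position 1 ('c'): new char, reset run to 1
  Position 2 ('c'): continues run of 'c', length=2
  Position 3 ('b'): new char, reset run to 1
  Position 4 ('c'): new char, reset run to 1
  Position 5 ('c'): continues run of 'c', length=2
  Position 6 ('c'): continues run of 'c', length=3
  Position 7 ('c'): continues run of 'c', length=4
  Position 8 ('a'): new char, reset run to 1
  Position 9 ('c'): new char, reset run to 1
Longest run: 'c' with length 4

4


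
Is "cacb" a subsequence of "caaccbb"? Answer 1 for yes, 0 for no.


Check if "cacb" is a subsequence of "caaccbb"
Greedy scan:
  Position 0 ('c'): matches sub[0] = 'c'
  Position 1 ('a'): matches sub[1] = 'a'
  Position 2 ('a'): no match needed
  Position 3 ('c'): matches sub[2] = 'c'
  Position 4 ('c'): no match needed
  Position 5 ('b'): matches sub[3] = 'b'
  Position 6 ('b'): no match needed
All 4 characters matched => is a subsequence

1


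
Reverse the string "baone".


Input: baone
Reading characters right to left:
  Position 4: 'e'
  Position 3: 'n'
  Position 2: 'o'
  Position 1: 'a'
  Position 0: 'b'
Reversed: enoab

enoab


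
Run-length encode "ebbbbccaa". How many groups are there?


Input: ebbbbccaa
Scanning for consecutive runs:
  Group 1: 'e' x 1 (positions 0-0)
  Group 2: 'b' x 4 (positions 1-4)
  Group 3: 'c' x 2 (positions 5-6)
  Group 4: 'a' x 2 (positions 7-8)
Total groups: 4

4


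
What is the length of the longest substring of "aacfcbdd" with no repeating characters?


Input: "aacfcbdd"
Sliding window (track last position of each char):
  Position 0 ('a'): window [0,0] length 1 -- new best
  Position 1 ('a'): repeat (last at 0), move window start to 1
  Position 1 ('a'): window [1,1] length 1
  Position 2 ('c'): window [1,2] length 2 -- new best
  Position 3 ('f'): window [1,3] length 3 -- new best
  Position 4 ('c'): repeat (last at 2), move window start to 3
  Position 4 ('c'): window [3,4] length 2
  Position 5 ('b'): window [3,5] length 3
  Position 6 ('d'): window [3,6] length 4 -- new best
  Position 7 ('d'): repeat (last at 6), move window start to 7
  Position 7 ('d'): window [7,7] length 1
Longest substring with no repeats: "fcbd" with length 4

4


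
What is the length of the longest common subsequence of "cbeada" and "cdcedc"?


LCS of "cbeada" and "cdcedc"
DP table:
           c    d    c    e    d    c
      0    0    0    0    0    0    0
  c   0    1    1    1    1    1    1
  b   0    1    1    1    1    1    1
  e   0    1    1    1    2    2    2
  a   0    1    1    1    2    2    2
  d   0    1    2    2    2    3    3
  a   0    1    2    2    2    3    3
LCS length = dp[6][6] = 3

3


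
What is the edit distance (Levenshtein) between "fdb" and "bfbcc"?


Computing edit distance: "fdb" -> "bfbcc"
DP table:
           b    f    b    c    c
      0    1    2    3    4    5
  f   1    1    1    2    3    4
  d   2    2    2    2    3    4
  b   3    2    3    2    3    4
Edit distance = dp[3][5] = 4

4


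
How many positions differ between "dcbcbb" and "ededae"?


Comparing "dcbcbb" and "ededae" position by position:
  Position 0: 'd' vs 'e' => DIFFER
  Position 1: 'c' vs 'd' => DIFFER
  Position 2: 'b' vs 'e' => DIFFER
  Position 3: 'c' vs 'd' => DIFFER
  Position 4: 'b' vs 'a' => DIFFER
  Position 5: 'b' vs 'e' => DIFFER
Positions that differ: 6

6


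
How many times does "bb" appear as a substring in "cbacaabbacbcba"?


Searching for "bb" in "cbacaabbacbcba"
Scanning each position:
  Position 0: "cb" => no
  Position 1: "ba" => no
  Position 2: "ac" => no
  Position 3: "ca" => no
  Position 4: "aa" => no
  Position 5: "ab" => no
  Position 6: "bb" => MATCH
  Position 7: "ba" => no
  Position 8: "ac" => no
  Position 9: "cb" => no
  Position 10: "bc" => no
  Position 11: "cb" => no
  Position 12: "ba" => no
Total occurrences: 1

1


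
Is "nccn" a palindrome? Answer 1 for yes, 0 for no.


Input: nccn
Reversed: nccn
  Compare pos 0 ('n') with pos 3 ('n'): match
  Compare pos 1 ('c') with pos 2 ('c'): match
Result: palindrome

1


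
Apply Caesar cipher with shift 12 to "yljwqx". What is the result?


Caesar cipher: shift "yljwqx" by 12
  'y' (pos 24) + 12 = pos 10 = 'k'
  'l' (pos 11) + 12 = pos 23 = 'x'
  'j' (pos 9) + 12 = pos 21 = 'v'
  'w' (pos 22) + 12 = pos 8 = 'i'
  'q' (pos 16) + 12 = pos 2 = 'c'
  'x' (pos 23) + 12 = pos 9 = 'j'
Result: kxvicj

kxvicj


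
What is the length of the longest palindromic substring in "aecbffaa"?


Input: "aecbffaa"
Checking substrings for palindromes:
  [4:6] "ff" (len 2) => palindrome
  [6:8] "aa" (len 2) => palindrome
Longest palindromic substring: "ff" with length 2

2


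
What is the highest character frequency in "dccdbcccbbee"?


Input: dccdbcccbbee
Character counts:
  'b': 3
  'c': 5
  'd': 2
  'e': 2
Maximum frequency: 5

5


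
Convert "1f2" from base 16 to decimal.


Input: "1f2" in base 16
Positional expansion:
  Digit '1' (value 1) x 16^2 = 256
  Digit 'f' (value 15) x 16^1 = 240
  Digit '2' (value 2) x 16^0 = 2
Sum = 498

498


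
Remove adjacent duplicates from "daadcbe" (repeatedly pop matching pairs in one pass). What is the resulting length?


Input: daadcbe
Stack-based adjacent duplicate removal:
  Read 'd': push. Stack: d
  Read 'a': push. Stack: da
  Read 'a': matches stack top 'a' => pop. Stack: d
  Read 'd': matches stack top 'd' => pop. Stack: (empty)
  Read 'c': push. Stack: c
  Read 'b': push. Stack: cb
  Read 'e': push. Stack: cbe
Final stack: "cbe" (length 3)

3


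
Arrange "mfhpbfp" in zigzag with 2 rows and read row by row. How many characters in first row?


Zigzag "mfhpbfp" into 2 rows:
Placing characters:
  'm' => row 0
  'f' => row 1
  'h' => row 0
  'p' => row 1
  'b' => row 0
  'f' => row 1
  'p' => row 0
Rows:
  Row 0: "mhbp"
  Row 1: "fpf"
First row length: 4

4


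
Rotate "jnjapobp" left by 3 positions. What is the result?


Input: "jnjapobp", rotate left by 3
First 3 characters: "jnj"
Remaining characters: "apobp"
Concatenate remaining + first: "apobp" + "jnj" = "apobpjnj"

apobpjnj


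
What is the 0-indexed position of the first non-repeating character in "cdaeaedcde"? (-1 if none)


Input: cdaeaedcde
Character frequencies:
  'a': 2
  'c': 2
  'd': 3
  'e': 3
Scanning left to right for freq == 1:
  Position 0 ('c'): freq=2, skip
  Position 1 ('d'): freq=3, skip
  Position 2 ('a'): freq=2, skip
  Position 3 ('e'): freq=3, skip
  Position 4 ('a'): freq=2, skip
  Position 5 ('e'): freq=3, skip
  Position 6 ('d'): freq=3, skip
  Position 7 ('c'): freq=2, skip
  Position 8 ('d'): freq=3, skip
  Position 9 ('e'): freq=3, skip
  No unique character found => answer = -1

-1


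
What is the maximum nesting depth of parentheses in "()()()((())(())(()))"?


Input: "()()()((())(())(()))"
Tracking depth:
  Position 0 '(': depth becomes 1
  Position 1 ')': depth becomes 0
  Position 2 '(': depth becomes 1
  Position 3 ')': depth becomes 0
  Position 4 '(': depth becomes 1
  Position 5 ')': depth becomes 0
  Position 6 '(': depth becomes 1
  Position 7 '(': depth becomes 2
  Position 8 '(': depth becomes 3
  Position 9 ')': depth becomes 2
  Position 10 ')': depth becomes 1
  Position 11 '(': depth becomes 2
  Position 12 '(': depth becomes 3
  Position 13 ')': depth becomes 2
  Position 14 ')': depth becomes 1
  Position 15 '(': depth becomes 2
  Position 16 '(': depth becomes 3
  Position 17 ')': depth becomes 2
  Position 18 ')': depth becomes 1
  Position 19 ')': depth becomes 0
Maximum depth reached: 3

3


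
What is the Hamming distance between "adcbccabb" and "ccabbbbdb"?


Comparing "adcbccabb" and "ccabbbbdb" position by position:
  Position 0: 'a' vs 'c' => differ
  Position 1: 'd' vs 'c' => differ
  Position 2: 'c' vs 'a' => differ
  Position 3: 'b' vs 'b' => same
  Position 4: 'c' vs 'b' => differ
  Position 5: 'c' vs 'b' => differ
  Position 6: 'a' vs 'b' => differ
  Position 7: 'b' vs 'd' => differ
  Position 8: 'b' vs 'b' => same
Total differences (Hamming distance): 7

7


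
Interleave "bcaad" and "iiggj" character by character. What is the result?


Interleaving "bcaad" and "iiggj":
  Position 0: 'b' from first, 'i' from second => "bi"
  Position 1: 'c' from first, 'i' from second => "ci"
  Position 2: 'a' from first, 'g' from second => "ag"
  Position 3: 'a' from first, 'g' from second => "ag"
  Position 4: 'd' from first, 'j' from second => "dj"
Result: biciagagdj

biciagagdj


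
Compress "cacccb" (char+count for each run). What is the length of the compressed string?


Input: cacccb
Runs:
  'c' x 1 => "c1"
  'a' x 1 => "a1"
  'c' x 3 => "c3"
  'b' x 1 => "b1"
Compressed: "c1a1c3b1"
Compressed length: 8

8


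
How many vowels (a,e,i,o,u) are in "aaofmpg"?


Input: aaofmpg
Checking each character:
  'a' at position 0: vowel (running total: 1)
  'a' at position 1: vowel (running total: 2)
  'o' at position 2: vowel (running total: 3)
  'f' at position 3: consonant
  'm' at position 4: consonant
  'p' at position 5: consonant
  'g' at position 6: consonant
Total vowels: 3

3


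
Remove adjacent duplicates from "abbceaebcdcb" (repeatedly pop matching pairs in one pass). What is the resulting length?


Input: abbceaebcdcb
Stack-based adjacent duplicate removal:
  Read 'a': push. Stack: a
  Read 'b': push. Stack: ab
  Read 'b': matches stack top 'b' => pop. Stack: a
  Read 'c': push. Stack: ac
  Read 'e': push. Stack: ace
  Read 'a': push. Stack: acea
  Read 'e': push. Stack: aceae
  Read 'b': push. Stack: aceaeb
  Read 'c': push. Stack: aceaebc
  Read 'd': push. Stack: aceaebcd
  Read 'c': push. Stack: aceaebcdc
  Read 'b': push. Stack: aceaebcdcb
Final stack: "aceaebcdcb" (length 10)

10


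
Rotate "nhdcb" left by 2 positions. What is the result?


Input: "nhdcb", rotate left by 2
First 2 characters: "nh"
Remaining characters: "dcb"
Concatenate remaining + first: "dcb" + "nh" = "dcbnh"

dcbnh


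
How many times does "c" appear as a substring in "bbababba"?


Searching for "c" in "bbababba"
Scanning each position:
  Position 0: "b" => no
  Position 1: "b" => no
  Position 2: "a" => no
  Position 3: "b" => no
  Position 4: "a" => no
  Position 5: "b" => no
  Position 6: "b" => no
  Position 7: "a" => no
Total occurrences: 0

0


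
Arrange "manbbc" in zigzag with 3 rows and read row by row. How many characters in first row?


Zigzag "manbbc" into 3 rows:
Placing characters:
  'm' => row 0
  'a' => row 1
  'n' => row 2
  'b' => row 1
  'b' => row 0
  'c' => row 1
Rows:
  Row 0: "mb"
  Row 1: "abc"
  Row 2: "n"
First row length: 2

2


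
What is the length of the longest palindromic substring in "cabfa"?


Input: "cabfa"
Checking substrings for palindromes:
  No multi-char palindromic substrings found
Longest palindromic substring: "c" with length 1

1


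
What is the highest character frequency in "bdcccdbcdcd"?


Input: bdcccdbcdcd
Character counts:
  'b': 2
  'c': 5
  'd': 4
Maximum frequency: 5

5


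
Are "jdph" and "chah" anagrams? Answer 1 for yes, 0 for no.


Strings: "jdph", "chah"
Sorted first:  dhjp
Sorted second: achh
Differ at position 0: 'd' vs 'a' => not anagrams

0


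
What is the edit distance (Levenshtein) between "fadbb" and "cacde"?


Computing edit distance: "fadbb" -> "cacde"
DP table:
           c    a    c    d    e
      0    1    2    3    4    5
  f   1    1    2    3    4    5
  a   2    2    1    2    3    4
  d   3    3    2    2    2    3
  b   4    4    3    3    3    3
  b   5    5    4    4    4    4
Edit distance = dp[5][5] = 4

4


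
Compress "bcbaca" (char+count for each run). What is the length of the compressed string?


Input: bcbaca
Runs:
  'b' x 1 => "b1"
  'c' x 1 => "c1"
  'b' x 1 => "b1"
  'a' x 1 => "a1"
  'c' x 1 => "c1"
  'a' x 1 => "a1"
Compressed: "b1c1b1a1c1a1"
Compressed length: 12

12


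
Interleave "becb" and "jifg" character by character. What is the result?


Interleaving "becb" and "jifg":
  Position 0: 'b' from first, 'j' from second => "bj"
  Position 1: 'e' from first, 'i' from second => "ei"
  Position 2: 'c' from first, 'f' from second => "cf"
  Position 3: 'b' from first, 'g' from second => "bg"
Result: bjeicfbg

bjeicfbg


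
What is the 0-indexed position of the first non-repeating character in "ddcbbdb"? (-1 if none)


Input: ddcbbdb
Character frequencies:
  'b': 3
  'c': 1
  'd': 3
Scanning left to right for freq == 1:
  Position 0 ('d'): freq=3, skip
  Position 1 ('d'): freq=3, skip
  Position 2 ('c'): unique! => answer = 2

2


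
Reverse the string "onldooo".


Input: onldooo
Reading characters right to left:
  Position 6: 'o'
  Position 5: 'o'
  Position 4: 'o'
  Position 3: 'd'
  Position 2: 'l'
  Position 1: 'n'
  Position 0: 'o'
Reversed: ooodlno

ooodlno


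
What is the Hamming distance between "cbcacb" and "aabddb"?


Comparing "cbcacb" and "aabddb" position by position:
  Position 0: 'c' vs 'a' => differ
  Position 1: 'b' vs 'a' => differ
  Position 2: 'c' vs 'b' => differ
  Position 3: 'a' vs 'd' => differ
  Position 4: 'c' vs 'd' => differ
  Position 5: 'b' vs 'b' => same
Total differences (Hamming distance): 5

5


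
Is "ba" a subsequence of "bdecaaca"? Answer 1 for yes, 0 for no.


Check if "ba" is a subsequence of "bdecaaca"
Greedy scan:
  Position 0 ('b'): matches sub[0] = 'b'
  Position 1 ('d'): no match needed
  Position 2 ('e'): no match needed
  Position 3 ('c'): no match needed
  Position 4 ('a'): matches sub[1] = 'a'
  Position 5 ('a'): no match needed
  Position 6 ('c'): no match needed
  Position 7 ('a'): no match needed
All 2 characters matched => is a subsequence

1


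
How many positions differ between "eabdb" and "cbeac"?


Comparing "eabdb" and "cbeac" position by position:
  Position 0: 'e' vs 'c' => DIFFER
  Position 1: 'a' vs 'b' => DIFFER
  Position 2: 'b' vs 'e' => DIFFER
  Position 3: 'd' vs 'a' => DIFFER
  Position 4: 'b' vs 'c' => DIFFER
Positions that differ: 5

5


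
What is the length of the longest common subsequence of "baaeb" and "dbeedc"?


LCS of "baaeb" and "dbeedc"
DP table:
           d    b    e    e    d    c
      0    0    0    0    0    0    0
  b   0    0    1    1    1    1    1
  a   0    0    1    1    1    1    1
  a   0    0    1    1    1    1    1
  e   0    0    1    2    2    2    2
  b   0    0    1    2    2    2    2
LCS length = dp[5][6] = 2

2


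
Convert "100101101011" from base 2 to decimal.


Input: "100101101011" in base 2
Positional expansion:
  Digit '1' (value 1) x 2^11 = 2048
  Digit '0' (value 0) x 2^10 = 0
  Digit '0' (value 0) x 2^9 = 0
  Digit '1' (value 1) x 2^8 = 256
  Digit '0' (value 0) x 2^7 = 0
  Digit '1' (value 1) x 2^6 = 64
  Digit '1' (value 1) x 2^5 = 32
  Digit '0' (value 0) x 2^4 = 0
  Digit '1' (value 1) x 2^3 = 8
  Digit '0' (value 0) x 2^2 = 0
  Digit '1' (value 1) x 2^1 = 2
  Digit '1' (value 1) x 2^0 = 1
Sum = 2411

2411


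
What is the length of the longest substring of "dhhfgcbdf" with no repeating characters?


Input: "dhhfgcbdf"
Sliding window (track last position of each char):
  Position 0 ('d'): window [0,0] length 1 -- new best
  Position 1 ('h'): window [0,1] length 2 -- new best
  Position 2 ('h'): repeat (last at 1), move window start to 2
  Position 2 ('h'): window [2,2] length 1
  Position 3 ('f'): window [2,3] length 2
  Position 4 ('g'): window [2,4] length 3 -- new best
  Position 5 ('c'): window [2,5] length 4 -- new best
  Position 6 ('b'): window [2,6] length 5 -- new best
  Position 7 ('d'): window [2,7] length 6 -- new best
  Position 8 ('f'): repeat (last at 3), move window start to 4
  Position 8 ('f'): window [4,8] length 5
Longest substring with no repeats: "hfgcbd" with length 6

6
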